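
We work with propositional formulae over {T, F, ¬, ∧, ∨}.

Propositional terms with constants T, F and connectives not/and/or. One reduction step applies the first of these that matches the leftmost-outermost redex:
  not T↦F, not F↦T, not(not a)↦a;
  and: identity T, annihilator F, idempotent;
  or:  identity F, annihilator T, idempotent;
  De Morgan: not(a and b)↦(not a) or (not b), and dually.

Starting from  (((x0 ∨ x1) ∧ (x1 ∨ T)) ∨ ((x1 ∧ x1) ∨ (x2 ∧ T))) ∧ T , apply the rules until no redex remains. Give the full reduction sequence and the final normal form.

  start: (((x0 ∨ x1) ∧ (x1 ∨ T)) ∨ ((x1 ∧ x1) ∨ (x2 ∧ T))) ∧ T
  step 1: ((x0 ∨ x1) ∧ (x1 ∨ T)) ∨ ((x1 ∧ x1) ∨ (x2 ∧ T))
  step 2: ((x0 ∨ x1) ∧ T) ∨ ((x1 ∧ x1) ∨ (x2 ∧ T))
  step 3: (x0 ∨ x1) ∨ ((x1 ∧ x1) ∨ (x2 ∧ T))
  step 4: (x0 ∨ x1) ∨ (x1 ∨ (x2 ∧ T))
  step 5: (x0 ∨ x1) ∨ (x1 ∨ x2)

Answer: normal form = (x0 ∨ x1) ∨ (x1 ∨ x2)  (in 5 steps)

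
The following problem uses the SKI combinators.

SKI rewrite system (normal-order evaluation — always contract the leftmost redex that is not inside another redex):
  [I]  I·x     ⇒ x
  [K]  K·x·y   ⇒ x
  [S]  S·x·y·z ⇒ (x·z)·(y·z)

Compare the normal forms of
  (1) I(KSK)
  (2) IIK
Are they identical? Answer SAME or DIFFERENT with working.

Term A:
  start: I(KSK)
  →1  KSK
  →2  S

Term B:
  start: IIK
  →1  IK
  →2  K

Answer: DIFFERENT — A ⇓ S, B ⇓ K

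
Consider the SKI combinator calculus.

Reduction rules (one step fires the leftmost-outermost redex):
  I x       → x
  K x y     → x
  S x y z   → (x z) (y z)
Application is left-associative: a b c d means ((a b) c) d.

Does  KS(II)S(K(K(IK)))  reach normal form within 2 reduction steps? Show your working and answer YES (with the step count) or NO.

Answer: YES — reaches normal form SS(K(KK)) in 2 ≤ 2 steps

Reduction:
  start: KS(II)S(K(K(IK)))
  →1  SS(K(K(IK)))
  →2  SS(K(KK))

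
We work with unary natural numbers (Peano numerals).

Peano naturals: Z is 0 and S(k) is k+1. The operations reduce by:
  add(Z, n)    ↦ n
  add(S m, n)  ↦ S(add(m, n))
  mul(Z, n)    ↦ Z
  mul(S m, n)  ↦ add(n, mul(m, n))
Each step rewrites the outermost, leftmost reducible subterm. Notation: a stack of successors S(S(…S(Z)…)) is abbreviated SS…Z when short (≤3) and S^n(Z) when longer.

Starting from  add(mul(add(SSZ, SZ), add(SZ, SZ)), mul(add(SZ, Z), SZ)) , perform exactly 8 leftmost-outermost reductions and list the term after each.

  start: add(mul(add(SSZ, SZ), add(SZ, SZ)), mul(add(SZ, Z), SZ))
  step 1: add(mul(S(add(SZ, SZ)), add(SZ, SZ)), mul(add(SZ, Z), SZ))
  step 2: add(add(add(SZ, SZ), mul(add(SZ, SZ), add(SZ, SZ))), mul(add(SZ, Z), SZ))
  step 3: add(add(S(add(Z, SZ)), mul(add(SZ, SZ), add(SZ, SZ))), mul(add(SZ, Z), SZ))
  step 4: add(S(add(add(Z, SZ), mul(add(SZ, SZ), add(SZ, SZ)))), mul(add(SZ, Z), SZ))
  step 5: S(add(add(add(Z, SZ), mul(add(SZ, SZ), add(SZ, SZ))), mul(add(SZ, Z), SZ)))
  step 6: S(add(add(SZ, mul(add(SZ, SZ), add(SZ, SZ))), mul(add(SZ, Z), SZ)))
  step 7: S(add(S(add(Z, mul(add(SZ, SZ), add(SZ, SZ)))), mul(add(SZ, Z), SZ)))
  step 8: S(S(add(add(Z, mul(add(SZ, SZ), add(SZ, SZ))), mul(add(SZ, Z), SZ))))

Answer: after 8 steps: S(S(add(add(Z, mul(add(SZ, SZ), add(SZ, SZ))), mul(add(SZ, Z), SZ))))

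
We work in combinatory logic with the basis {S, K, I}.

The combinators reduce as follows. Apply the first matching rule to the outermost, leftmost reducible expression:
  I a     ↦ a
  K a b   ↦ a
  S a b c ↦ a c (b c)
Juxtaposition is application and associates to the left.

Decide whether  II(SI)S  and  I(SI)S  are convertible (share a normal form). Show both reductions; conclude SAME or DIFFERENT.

Term A:
  start: II(SI)S
  [1] I(SI)S
  [2] SIS

Term B:
  start: I(SI)S
  [1] SIS

Answer: SAME — A ⇓ SIS, B ⇓ SIS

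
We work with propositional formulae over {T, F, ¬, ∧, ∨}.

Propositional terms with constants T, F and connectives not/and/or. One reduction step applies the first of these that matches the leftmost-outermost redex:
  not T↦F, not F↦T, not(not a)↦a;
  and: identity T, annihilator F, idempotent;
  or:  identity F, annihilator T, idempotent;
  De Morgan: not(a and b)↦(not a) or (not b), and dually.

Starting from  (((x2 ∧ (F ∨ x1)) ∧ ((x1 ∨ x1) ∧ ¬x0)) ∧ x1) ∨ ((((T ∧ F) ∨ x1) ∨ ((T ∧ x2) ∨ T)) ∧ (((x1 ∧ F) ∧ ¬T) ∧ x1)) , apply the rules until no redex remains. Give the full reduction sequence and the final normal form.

Answer: normal form = ((x2 ∧ x1) ∧ (x1 ∧ ¬x0)) ∧ x1  (in 11 steps)

Reduction:
  start: (((x2 ∧ (F ∨ x1)) ∧ ((x1 ∨ x1) ∧ ¬x0)) ∧ x1) ∨ ((((T ∧ F) ∨ x1) ∨ ((T ∧ x2) ∨ T)) ∧ (((x1 ∧ F) ∧ ¬T) ∧ x1))
  →1  (((x2 ∧ x1) ∧ ((x1 ∨ x1) ∧ ¬x0)) ∧ x1) ∨ ((((T ∧ F) ∨ x1) ∨ ((T ∧ x2) ∨ T)) ∧ (((x1 ∧ F) ∧ ¬T) ∧ x1))
  →2  (((x2 ∧ x1) ∧ (x1 ∧ ¬x0)) ∧ x1) ∨ ((((T ∧ F) ∨ x1) ∨ ((T ∧ x2) ∨ T)) ∧ (((x1 ∧ F) ∧ ¬T) ∧ x1))
  →3  (((x2 ∧ x1) ∧ (x1 ∧ ¬x0)) ∧ x1) ∨ (((F ∨ x1) ∨ ((T ∧ x2) ∨ T)) ∧ (((x1 ∧ F) ∧ ¬T) ∧ x1))
  →4  (((x2 ∧ x1) ∧ (x1 ∧ ¬x0)) ∧ x1) ∨ ((x1 ∨ ((T ∧ x2) ∨ T)) ∧ (((x1 ∧ F) ∧ ¬T) ∧ x1))
  →5  (((x2 ∧ x1) ∧ (x1 ∧ ¬x0)) ∧ x1) ∨ ((x1 ∨ T) ∧ (((x1 ∧ F) ∧ ¬T) ∧ x1))
  →6  (((x2 ∧ x1) ∧ (x1 ∧ ¬x0)) ∧ x1) ∨ (T ∧ (((x1 ∧ F) ∧ ¬T) ∧ x1))
  →7  (((x2 ∧ x1) ∧ (x1 ∧ ¬x0)) ∧ x1) ∨ (((x1 ∧ F) ∧ ¬T) ∧ x1)
  →8  (((x2 ∧ x1) ∧ (x1 ∧ ¬x0)) ∧ x1) ∨ ((F ∧ ¬T) ∧ x1)
  →9  (((x2 ∧ x1) ∧ (x1 ∧ ¬x0)) ∧ x1) ∨ (F ∧ x1)
  →10  (((x2 ∧ x1) ∧ (x1 ∧ ¬x0)) ∧ x1) ∨ F
  →11  ((x2 ∧ x1) ∧ (x1 ∧ ¬x0)) ∧ x1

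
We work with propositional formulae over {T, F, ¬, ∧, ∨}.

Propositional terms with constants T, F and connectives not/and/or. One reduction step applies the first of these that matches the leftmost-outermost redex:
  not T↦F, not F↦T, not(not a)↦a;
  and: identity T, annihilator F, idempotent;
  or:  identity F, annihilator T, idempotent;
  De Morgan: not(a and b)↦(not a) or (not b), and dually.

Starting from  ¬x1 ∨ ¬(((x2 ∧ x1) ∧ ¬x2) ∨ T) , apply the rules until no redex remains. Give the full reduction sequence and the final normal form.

Answer: normal form = ¬x1  (in 7 steps)

Working:
  start: ¬x1 ∨ ¬(((x2 ∧ x1) ∧ ¬x2) ∨ T)
  →1  ¬x1 ∨ (¬((x2 ∧ x1) ∧ ¬x2) ∧ ¬T)
  →2  ¬x1 ∨ ((¬(x2 ∧ x1) ∨ ¬¬x2) ∧ ¬T)
  →3  ¬x1 ∨ (((¬x2 ∨ ¬x1) ∨ ¬¬x2) ∧ ¬T)
  →4  ¬x1 ∨ (((¬x2 ∨ ¬x1) ∨ x2) ∧ ¬T)
  →5  ¬x1 ∨ (((¬x2 ∨ ¬x1) ∨ x2) ∧ F)
  →6  ¬x1 ∨ F
  →7  ¬x1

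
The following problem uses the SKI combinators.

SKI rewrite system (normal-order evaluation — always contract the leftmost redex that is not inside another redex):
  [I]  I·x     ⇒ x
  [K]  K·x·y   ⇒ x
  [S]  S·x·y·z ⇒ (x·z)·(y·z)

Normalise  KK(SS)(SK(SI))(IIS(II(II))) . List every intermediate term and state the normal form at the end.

Answer: normal form = SK(SI)  (in 2 steps)

Derivation:
  start: KK(SS)(SK(SI))(IIS(II(II)))
  step 1: K(SK(SI))(IIS(II(II)))
  step 2: SK(SI)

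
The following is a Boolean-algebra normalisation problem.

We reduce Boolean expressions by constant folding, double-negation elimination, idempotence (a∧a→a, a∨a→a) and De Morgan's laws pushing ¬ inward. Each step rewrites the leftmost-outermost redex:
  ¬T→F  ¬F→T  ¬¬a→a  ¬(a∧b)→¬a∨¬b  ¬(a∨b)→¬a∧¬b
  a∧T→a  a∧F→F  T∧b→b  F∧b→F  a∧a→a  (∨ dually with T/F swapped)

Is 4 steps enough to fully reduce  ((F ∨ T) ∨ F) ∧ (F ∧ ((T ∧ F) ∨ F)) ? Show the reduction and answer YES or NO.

  start: ((F ∨ T) ∨ F) ∧ (F ∧ ((T ∧ F) ∨ F))
  step 1: (F ∨ T) ∧ (F ∧ ((T ∧ F) ∨ F))
  step 2: T ∧ (F ∧ ((T ∧ F) ∨ F))
  step 3: F ∧ ((T ∧ F) ∨ F)
  step 4: F

Answer: YES — reaches normal form F in 4 ≤ 4 steps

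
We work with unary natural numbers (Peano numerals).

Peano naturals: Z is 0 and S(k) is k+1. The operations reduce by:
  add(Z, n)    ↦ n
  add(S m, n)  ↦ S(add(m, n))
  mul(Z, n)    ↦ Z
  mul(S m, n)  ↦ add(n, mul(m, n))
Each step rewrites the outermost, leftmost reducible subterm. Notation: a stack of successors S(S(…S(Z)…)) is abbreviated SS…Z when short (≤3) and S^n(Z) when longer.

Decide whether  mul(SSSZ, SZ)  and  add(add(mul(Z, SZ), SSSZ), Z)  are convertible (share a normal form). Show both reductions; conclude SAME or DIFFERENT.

Term A:
  start: mul(SSSZ, SZ)
  step 1: add(SZ, mul(SSZ, SZ))
  step 2: S(add(Z, mul(SSZ, SZ)))
  step 3: S(mul(SSZ, SZ))
  step 4: S(add(SZ, mul(SZ, SZ)))
  step 5: S(S(add(Z, mul(SZ, SZ))))
  step 6: S(S(mul(SZ, SZ)))
  step 7: S(S(add(SZ, mul(Z, SZ))))
  step 8: S(S(S(add(Z, mul(Z, SZ)))))
  step 9: S(S(S(mul(Z, SZ))))
  step 10: SSSZ

Term B:
  start: add(add(mul(Z, SZ), SSSZ), Z)
  step 1: add(add(Z, SSSZ), Z)
  step 2: add(SSSZ, Z)
  step 3: S(add(SSZ, Z))
  step 4: S(S(add(SZ, Z)))
  step 5: S(S(S(add(Z, Z))))
  step 6: SSSZ

Answer: SAME — A ⇓ SSSZ, B ⇓ SSSZ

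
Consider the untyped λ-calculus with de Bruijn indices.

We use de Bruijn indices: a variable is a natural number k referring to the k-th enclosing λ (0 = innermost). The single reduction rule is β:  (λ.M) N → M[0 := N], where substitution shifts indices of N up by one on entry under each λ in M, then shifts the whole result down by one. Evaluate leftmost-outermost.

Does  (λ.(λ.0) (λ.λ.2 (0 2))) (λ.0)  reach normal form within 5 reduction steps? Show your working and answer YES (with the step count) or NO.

  start: (λ.(λ.0) (λ.λ.2 (0 2))) (λ.0)
  step 1: (λ.0) (λ.λ.(λ.0) (0 (λ.0)))
  step 2: λ.λ.(λ.0) (0 (λ.0))
  step 3: λ.λ.0 (λ.0)

Answer: YES — reaches normal form λ.λ.0 (λ.0) in 3 ≤ 5 steps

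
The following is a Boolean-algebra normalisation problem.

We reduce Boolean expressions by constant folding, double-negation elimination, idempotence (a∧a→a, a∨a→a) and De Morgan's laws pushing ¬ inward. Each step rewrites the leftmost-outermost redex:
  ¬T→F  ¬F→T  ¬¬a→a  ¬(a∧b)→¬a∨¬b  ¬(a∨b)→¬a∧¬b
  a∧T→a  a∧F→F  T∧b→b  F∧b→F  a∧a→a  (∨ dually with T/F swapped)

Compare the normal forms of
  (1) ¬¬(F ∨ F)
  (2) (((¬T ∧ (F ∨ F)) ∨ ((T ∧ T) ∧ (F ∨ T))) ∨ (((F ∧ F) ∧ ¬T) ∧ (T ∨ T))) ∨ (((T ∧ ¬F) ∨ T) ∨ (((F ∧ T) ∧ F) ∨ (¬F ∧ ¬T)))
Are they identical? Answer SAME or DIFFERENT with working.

Term A:
  start: ¬¬(F ∨ F)
  step 1: F ∨ F
  step 2: F

Term B:
  start: (((¬T ∧ (F ∨ F)) ∨ ((T ∧ T) ∧ (F ∨ T))) ∨ (((F ∧ F) ∧ ¬T) ∧ (T ∨ T))) ∨ (((T ∧ ¬F) ∨ T) ∨ (((F ∧ T) ∧ F) ∨ (¬F ∧ ¬T)))
  step 1: (((F ∧ (F ∨ F)) ∨ ((T ∧ T) ∧ (F ∨ T))) ∨ (((F ∧ F) ∧ ¬T) ∧ (T ∨ T))) ∨ (((T ∧ ¬F) ∨ T) ∨ (((F ∧ T) ∧ F) ∨ (¬F ∧ ¬T)))
  step 2: ((F ∨ ((T ∧ T) ∧ (F ∨ T))) ∨ (((F ∧ F) ∧ ¬T) ∧ (T ∨ T))) ∨ (((T ∧ ¬F) ∨ T) ∨ (((F ∧ T) ∧ F) ∨ (¬F ∧ ¬T)))
  step 3: (((T ∧ T) ∧ (F ∨ T)) ∨ (((F ∧ F) ∧ ¬T) ∧ (T ∨ T))) ∨ (((T ∧ ¬F) ∨ T) ∨ (((F ∧ T) ∧ F) ∨ (¬F ∧ ¬T)))
  step 4: ((T ∧ (F ∨ T)) ∨ (((F ∧ F) ∧ ¬T) ∧ (T ∨ T))) ∨ (((T ∧ ¬F) ∨ T) ∨ (((F ∧ T) ∧ F) ∨ (¬F ∧ ¬T)))
  step 5: ((F ∨ T) ∨ (((F ∧ F) ∧ ¬T) ∧ (T ∨ T))) ∨ (((T ∧ ¬F) ∨ T) ∨ (((F ∧ T) ∧ F) ∨ (¬F ∧ ¬T)))
  step 6: (T ∨ (((F ∧ F) ∧ ¬T) ∧ (T ∨ T))) ∨ (((T ∧ ¬F) ∨ T) ∨ (((F ∧ T) ∧ F) ∨ (¬F ∧ ¬T)))
  step 7: T ∨ (((T ∧ ¬F) ∨ T) ∨ (((F ∧ T) ∧ F) ∨ (¬F ∧ ¬T)))
  step 8: T

Answer: DIFFERENT — A ⇓ F, B ⇓ T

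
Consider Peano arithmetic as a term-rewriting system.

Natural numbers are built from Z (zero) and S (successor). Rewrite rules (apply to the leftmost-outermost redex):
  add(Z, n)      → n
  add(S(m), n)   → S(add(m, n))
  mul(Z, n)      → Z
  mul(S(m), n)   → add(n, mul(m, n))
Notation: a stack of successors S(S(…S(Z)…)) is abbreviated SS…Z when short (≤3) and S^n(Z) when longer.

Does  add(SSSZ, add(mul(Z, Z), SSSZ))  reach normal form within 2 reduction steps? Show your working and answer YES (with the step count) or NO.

Answer: NO — after 2 steps the term is S(S(add(SZ, add(mul(Z, Z), SSSZ)))), not yet normal

Reduction:
  start: add(SSSZ, add(mul(Z, Z), SSSZ))
  →1  S(add(SSZ, add(mul(Z, Z), SSSZ)))
  →2  S(S(add(SZ, add(mul(Z, Z), SSSZ))))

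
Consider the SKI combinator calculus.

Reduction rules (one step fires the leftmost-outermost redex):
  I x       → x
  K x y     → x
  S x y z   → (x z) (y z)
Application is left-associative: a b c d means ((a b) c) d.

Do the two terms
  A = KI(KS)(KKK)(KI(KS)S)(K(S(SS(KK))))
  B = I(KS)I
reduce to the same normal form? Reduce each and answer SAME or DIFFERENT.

Answer: SAME — A ⇓ S, B ⇓ S

Working:
Term A:
  start: KI(KS)(KKK)(KI(KS)S)(K(S(SS(KK))))
  step 1: I(KKK)(KI(KS)S)(K(S(SS(KK))))
  step 2: KKK(KI(KS)S)(K(S(SS(KK))))
  step 3: K(KI(KS)S)(K(S(SS(KK))))
  step 4: KI(KS)S
  step 5: IS
  step 6: S

Term B:
  start: I(KS)I
  step 1: KSI
  step 2: S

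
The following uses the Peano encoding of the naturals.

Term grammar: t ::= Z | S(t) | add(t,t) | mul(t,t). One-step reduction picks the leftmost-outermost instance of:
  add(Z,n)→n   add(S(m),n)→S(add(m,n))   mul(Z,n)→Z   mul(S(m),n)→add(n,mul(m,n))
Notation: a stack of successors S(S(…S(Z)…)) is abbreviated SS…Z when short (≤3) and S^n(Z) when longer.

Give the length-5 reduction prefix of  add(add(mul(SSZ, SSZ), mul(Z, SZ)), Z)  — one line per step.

  start: add(add(mul(SSZ, SSZ), mul(Z, SZ)), Z)
  [1] add(add(add(SSZ, mul(SZ, SSZ)), mul(Z, SZ)), Z)
  [2] add(add(S(add(SZ, mul(SZ, SSZ))), mul(Z, SZ)), Z)
  [3] add(S(add(add(SZ, mul(SZ, SSZ)), mul(Z, SZ))), Z)
  [4] S(add(add(add(SZ, mul(SZ, SSZ)), mul(Z, SZ)), Z))
  [5] S(add(add(S(add(Z, mul(SZ, SSZ))), mul(Z, SZ)), Z))

Answer: after 5 steps: S(add(add(S(add(Z, mul(SZ, SSZ))), mul(Z, SZ)), Z))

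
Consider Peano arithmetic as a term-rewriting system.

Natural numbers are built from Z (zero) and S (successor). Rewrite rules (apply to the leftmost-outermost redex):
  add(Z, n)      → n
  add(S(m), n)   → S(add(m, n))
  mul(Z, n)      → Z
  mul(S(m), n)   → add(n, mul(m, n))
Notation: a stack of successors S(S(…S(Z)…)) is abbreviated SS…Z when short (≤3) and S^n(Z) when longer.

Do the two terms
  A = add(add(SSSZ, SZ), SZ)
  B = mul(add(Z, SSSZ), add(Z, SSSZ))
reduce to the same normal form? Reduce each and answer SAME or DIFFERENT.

Answer: DIFFERENT — A ⇓ S^5(Z), B ⇓ S^9(Z)

Working:
Term A:
  start: add(add(SSSZ, SZ), SZ)
  →1  add(S(add(SSZ, SZ)), SZ)
  →2  S(add(add(SSZ, SZ), SZ))
  →3  S(add(S(add(SZ, SZ)), SZ))
  →4  S(S(add(add(SZ, SZ), SZ)))
  →5  S(S(add(S(add(Z, SZ)), SZ)))
  →6  S(S(S(add(add(Z, SZ), SZ))))
  →7  S(S(S(add(SZ, SZ))))
  →8  S(S(S(S(add(Z, SZ)))))
  →9  S^5(Z)

Term B:
  start: mul(add(Z, SSSZ), add(Z, SSSZ))
  →1  mul(SSSZ, add(Z, SSSZ))
  →2  add(add(Z, SSSZ), mul(SSZ, add(Z, SSSZ)))
  →3  add(SSSZ, mul(SSZ, add(Z, SSSZ)))
  →4  S(add(SSZ, mul(SSZ, add(Z, SSSZ))))
  →5  S(S(add(SZ, mul(SSZ, add(Z, SSSZ)))))
  →6  S(S(S(add(Z, mul(SSZ, add(Z, SSSZ))))))
  →7  S(S(S(mul(SSZ, add(Z, SSSZ)))))
  →8  S(S(S(add(add(Z, SSSZ), mul(SZ, add(Z, SSSZ))))))
  →9  S(S(S(add(SSSZ, mul(SZ, add(Z, SSSZ))))))
  →10  S(S(S(S(add(SSZ, mul(SZ, add(Z, SSSZ)))))))
  →11  S(S(S(S(S(add(SZ, mul(SZ, add(Z, SSSZ))))))))
  →12  S(S(S(S(S(S(add(Z, mul(SZ, add(Z, SSSZ)))))))))
  →13  S(S(S(S(S(S(mul(SZ, add(Z, SSSZ))))))))
  →14  S(S(S(S(S(S(add(add(Z, SSSZ), mul(Z, add(Z, SSSZ)))))))))
  →15  S(S(S(S(S(S(add(SSSZ, mul(Z, add(Z, SSSZ)))))))))
  →16  S(S(S(S(S(S(S(add(SSZ, mul(Z, add(Z, SSSZ))))))))))
  →17  S(S(S(S(S(S(S(S(add(SZ, mul(Z, add(Z, SSSZ)))))))))))
  →18  S(S(S(S(S(S(S(S(S(add(Z, mul(Z, add(Z, SSSZ))))))))))))
  →19  S(S(S(S(S(S(S(S(S(mul(Z, add(Z, SSSZ)))))))))))
  →20  S^9(Z)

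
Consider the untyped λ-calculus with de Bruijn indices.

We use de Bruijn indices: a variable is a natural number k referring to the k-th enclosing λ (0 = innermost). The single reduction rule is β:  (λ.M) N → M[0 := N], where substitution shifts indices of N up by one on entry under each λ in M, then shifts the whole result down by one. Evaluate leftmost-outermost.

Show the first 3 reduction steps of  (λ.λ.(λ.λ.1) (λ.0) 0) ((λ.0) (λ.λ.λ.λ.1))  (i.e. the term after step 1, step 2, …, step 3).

Answer: after 3 steps: λ.λ.0

Working:
  start: (λ.λ.(λ.λ.1) (λ.0) 0) ((λ.0) (λ.λ.λ.λ.1))
  →1  λ.(λ.λ.1) (λ.0) 0
  →2  λ.(λ.λ.0) 0
  →3  λ.λ.0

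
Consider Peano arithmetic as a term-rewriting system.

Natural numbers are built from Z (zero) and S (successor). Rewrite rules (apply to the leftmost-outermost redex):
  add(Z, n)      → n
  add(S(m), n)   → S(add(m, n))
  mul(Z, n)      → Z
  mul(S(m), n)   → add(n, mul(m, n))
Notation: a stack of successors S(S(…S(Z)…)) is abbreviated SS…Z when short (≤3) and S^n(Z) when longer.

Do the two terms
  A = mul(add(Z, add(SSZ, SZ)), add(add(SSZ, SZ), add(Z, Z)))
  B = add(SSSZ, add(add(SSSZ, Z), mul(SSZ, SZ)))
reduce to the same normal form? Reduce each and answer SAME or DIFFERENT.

Answer: DIFFERENT — A ⇓ S^9(Z), B ⇓ S^8(Z)

Working:
Term A:
  start: mul(add(Z, add(SSZ, SZ)), add(add(SSZ, SZ), add(Z, Z)))
  step 1: mul(add(SSZ, SZ), add(add(SSZ, SZ), add(Z, Z)))
  step 2: mul(S(add(SZ, SZ)), add(add(SSZ, SZ), add(Z, Z)))
  step 3: add(add(add(SSZ, SZ), add(Z, Z)), mul(add(SZ, SZ), add(add(SSZ, SZ), add(Z, Z))))
  step 4: add(add(S(add(SZ, SZ)), add(Z, Z)), mul(add(SZ, SZ), add(add(SSZ, SZ), add(Z, Z))))
  step 5: add(S(add(add(SZ, SZ), add(Z, Z))), mul(add(SZ, SZ), add(add(SSZ, SZ), add(Z, Z))))
  step 6: S(add(add(add(SZ, SZ), add(Z, Z)), mul(add(SZ, SZ), add(add(SSZ, SZ), add(Z, Z)))))
  step 7: S(add(add(S(add(Z, SZ)), add(Z, Z)), mul(add(SZ, SZ), add(add(SSZ, SZ), add(Z, Z)))))
  step 8: S(add(S(add(add(Z, SZ), add(Z, Z))), mul(add(SZ, SZ), add(add(SSZ, SZ), add(Z, Z)))))
  step 9: S(S(add(add(add(Z, SZ), add(Z, Z)), mul(add(SZ, SZ), add(add(SSZ, SZ), add(Z, Z))))))
  step 10: S(S(add(add(SZ, add(Z, Z)), mul(add(SZ, SZ), add(add(SSZ, SZ), add(Z, Z))))))
  step 11: S(S(add(S(add(Z, add(Z, Z))), mul(add(SZ, SZ), add(add(SSZ, SZ), add(Z, Z))))))
  step 12: S(S(S(add(add(Z, add(Z, Z)), mul(add(SZ, SZ), add(add(SSZ, SZ), add(Z, Z)))))))
  step 13: S(S(S(add(add(Z, Z), mul(add(SZ, SZ), add(add(SSZ, SZ), add(Z, Z)))))))
  step 14: S(S(S(add(Z, mul(add(SZ, SZ), add(add(SSZ, SZ), add(Z, Z)))))))
  step 15: S(S(S(mul(add(SZ, SZ), add(add(SSZ, SZ), add(Z, Z))))))
  step 16: S(S(S(mul(S(add(Z, SZ)), add(add(SSZ, SZ), add(Z, Z))))))
  step 17: S(S(S(add(add(add(SSZ, SZ), add(Z, Z)), mul(add(Z, SZ), add(add(SSZ, SZ), add(Z, Z)))))))
  step 18: S(S(S(add(add(S(add(SZ, SZ)), add(Z, Z)), mul(add(Z, SZ), add(add(SSZ, SZ), add(Z, Z)))))))
  step 19: S(S(S(add(S(add(add(SZ, SZ), add(Z, Z))), mul(add(Z, SZ), add(add(SSZ, SZ), add(Z, Z)))))))
  step 20: S(S(S(S(add(add(add(SZ, SZ), add(Z, Z)), mul(add(Z, SZ), add(add(SSZ, SZ), add(Z, Z))))))))
  step 21: S(S(S(S(add(add(S(add(Z, SZ)), add(Z, Z)), mul(add(Z, SZ), add(add(SSZ, SZ), add(Z, Z))))))))
  step 22: S(S(S(S(add(S(add(add(Z, SZ), add(Z, Z))), mul(add(Z, SZ), add(add(SSZ, SZ), add(Z, Z))))))))
  step 23: S(S(S(S(S(add(add(add(Z, SZ), add(Z, Z)), mul(add(Z, SZ), add(add(SSZ, SZ), add(Z, Z)))))))))
  step 24: S(S(S(S(S(add(add(SZ, add(Z, Z)), mul(add(Z, SZ), add(add(SSZ, SZ), add(Z, Z)))))))))
  step 25: S(S(S(S(S(add(S(add(Z, add(Z, Z))), mul(add(Z, SZ), add(add(SSZ, SZ), add(Z, Z)))))))))
  step 26: S(S(S(S(S(S(add(add(Z, add(Z, Z)), mul(add(Z, SZ), add(add(SSZ, SZ), add(Z, Z))))))))))
  step 27: S(S(S(S(S(S(add(add(Z, Z), mul(add(Z, SZ), add(add(SSZ, SZ), add(Z, Z))))))))))
  step 28: S(S(S(S(S(S(add(Z, mul(add(Z, SZ), add(add(SSZ, SZ), add(Z, Z))))))))))
  step 29: S(S(S(S(S(S(mul(add(Z, SZ), add(add(SSZ, SZ), add(Z, Z)))))))))
  step 30: S(S(S(S(S(S(mul(SZ, add(add(SSZ, SZ), add(Z, Z)))))))))
  step 31: S(S(S(S(S(S(add(add(add(SSZ, SZ), add(Z, Z)), mul(Z, add(add(SSZ, SZ), add(Z, Z))))))))))
  step 32: S(S(S(S(S(S(add(add(S(add(SZ, SZ)), add(Z, Z)), mul(Z, add(add(SSZ, SZ), add(Z, Z))))))))))
  step 33: S(S(S(S(S(S(add(S(add(add(SZ, SZ), add(Z, Z))), mul(Z, add(add(SSZ, SZ), add(Z, Z))))))))))
  step 34: S(S(S(S(S(S(S(add(add(add(SZ, SZ), add(Z, Z)), mul(Z, add(add(SSZ, SZ), add(Z, Z)))))))))))
  step 35: S(S(S(S(S(S(S(add(add(S(add(Z, SZ)), add(Z, Z)), mul(Z, add(add(SSZ, SZ), add(Z, Z)))))))))))
  step 36: S(S(S(S(S(S(S(add(S(add(add(Z, SZ), add(Z, Z))), mul(Z, add(add(SSZ, SZ), add(Z, Z)))))))))))
  step 37: S(S(S(S(S(S(S(S(add(add(add(Z, SZ), add(Z, Z)), mul(Z, add(add(SSZ, SZ), add(Z, Z))))))))))))
  step 38: S(S(S(S(S(S(S(S(add(add(SZ, add(Z, Z)), mul(Z, add(add(SSZ, SZ), add(Z, Z))))))))))))
  step 39: S(S(S(S(S(S(S(S(add(S(add(Z, add(Z, Z))), mul(Z, add(add(SSZ, SZ), add(Z, Z))))))))))))
  step 40: S(S(S(S(S(S(S(S(S(add(add(Z, add(Z, Z)), mul(Z, add(add(SSZ, SZ), add(Z, Z)))))))))))))
  step 41: S(S(S(S(S(S(S(S(S(add(add(Z, Z), mul(Z, add(add(SSZ, SZ), add(Z, Z)))))))))))))
  step 42: S(S(S(S(S(S(S(S(S(add(Z, mul(Z, add(add(SSZ, SZ), add(Z, Z)))))))))))))
  step 43: S(S(S(S(S(S(S(S(S(mul(Z, add(add(SSZ, SZ), add(Z, Z))))))))))))
  step 44: S^9(Z)

Term B:
  start: add(SSSZ, add(add(SSSZ, Z), mul(SSZ, SZ)))
  step 1: S(add(SSZ, add(add(SSSZ, Z), mul(SSZ, SZ))))
  step 2: S(S(add(SZ, add(add(SSSZ, Z), mul(SSZ, SZ)))))
  step 3: S(S(S(add(Z, add(add(SSSZ, Z), mul(SSZ, SZ))))))
  step 4: S(S(S(add(add(SSSZ, Z), mul(SSZ, SZ)))))
  step 5: S(S(S(add(S(add(SSZ, Z)), mul(SSZ, SZ)))))
  step 6: S(S(S(S(add(add(SSZ, Z), mul(SSZ, SZ))))))
  step 7: S(S(S(S(add(S(add(SZ, Z)), mul(SSZ, SZ))))))
  step 8: S(S(S(S(S(add(add(SZ, Z), mul(SSZ, SZ)))))))
  step 9: S(S(S(S(S(add(S(add(Z, Z)), mul(SSZ, SZ)))))))
  step 10: S(S(S(S(S(S(add(add(Z, Z), mul(SSZ, SZ))))))))
  step 11: S(S(S(S(S(S(add(Z, mul(SSZ, SZ))))))))
  step 12: S(S(S(S(S(S(mul(SSZ, SZ)))))))
  step 13: S(S(S(S(S(S(add(SZ, mul(SZ, SZ))))))))
  step 14: S(S(S(S(S(S(S(add(Z, mul(SZ, SZ)))))))))
  step 15: S(S(S(S(S(S(S(mul(SZ, SZ))))))))
  step 16: S(S(S(S(S(S(S(add(SZ, mul(Z, SZ)))))))))
  step 17: S(S(S(S(S(S(S(S(add(Z, mul(Z, SZ))))))))))
  step 18: S(S(S(S(S(S(S(S(mul(Z, SZ)))))))))
  step 19: S^8(Z)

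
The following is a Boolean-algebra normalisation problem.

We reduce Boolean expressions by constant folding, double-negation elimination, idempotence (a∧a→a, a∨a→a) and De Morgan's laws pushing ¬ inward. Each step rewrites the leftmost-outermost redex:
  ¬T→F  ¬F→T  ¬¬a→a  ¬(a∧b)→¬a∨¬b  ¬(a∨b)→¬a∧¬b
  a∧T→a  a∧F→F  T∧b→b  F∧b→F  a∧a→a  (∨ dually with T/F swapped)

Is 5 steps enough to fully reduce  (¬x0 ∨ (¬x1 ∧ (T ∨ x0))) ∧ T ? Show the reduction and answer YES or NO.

Answer: YES — reaches normal form ¬x0 ∨ ¬x1 in 3 ≤ 5 steps

Working:
  start: (¬x0 ∨ (¬x1 ∧ (T ∨ x0))) ∧ T
  →1  ¬x0 ∨ (¬x1 ∧ (T ∨ x0))
  →2  ¬x0 ∨ (¬x1 ∧ T)
  →3  ¬x0 ∨ ¬x1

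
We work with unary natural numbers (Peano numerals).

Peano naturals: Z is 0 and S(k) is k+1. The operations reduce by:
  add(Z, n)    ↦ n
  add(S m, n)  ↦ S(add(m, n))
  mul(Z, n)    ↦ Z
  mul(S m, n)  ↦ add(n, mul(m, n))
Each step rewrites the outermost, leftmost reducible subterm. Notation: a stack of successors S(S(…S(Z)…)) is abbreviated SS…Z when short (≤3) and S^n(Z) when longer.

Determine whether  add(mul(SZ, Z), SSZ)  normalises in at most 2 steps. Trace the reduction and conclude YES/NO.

  start: add(mul(SZ, Z), SSZ)
  step 1: add(add(Z, mul(Z, Z)), SSZ)
  step 2: add(mul(Z, Z), SSZ)

Answer: NO — after 2 steps the term is add(mul(Z, Z), SSZ), not yet normal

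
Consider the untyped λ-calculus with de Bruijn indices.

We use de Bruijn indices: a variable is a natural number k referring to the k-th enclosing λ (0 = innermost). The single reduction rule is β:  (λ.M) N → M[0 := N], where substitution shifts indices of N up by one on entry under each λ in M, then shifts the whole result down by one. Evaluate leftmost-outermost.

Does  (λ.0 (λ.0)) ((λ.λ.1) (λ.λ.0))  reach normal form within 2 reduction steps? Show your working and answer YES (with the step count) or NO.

  start: (λ.0 (λ.0)) ((λ.λ.1) (λ.λ.0))
  [1] (λ.λ.1) (λ.λ.0) (λ.0)
  [2] (λ.λ.λ.0) (λ.0)

Answer: NO — after 2 steps the term is (λ.λ.λ.0) (λ.0), not yet normal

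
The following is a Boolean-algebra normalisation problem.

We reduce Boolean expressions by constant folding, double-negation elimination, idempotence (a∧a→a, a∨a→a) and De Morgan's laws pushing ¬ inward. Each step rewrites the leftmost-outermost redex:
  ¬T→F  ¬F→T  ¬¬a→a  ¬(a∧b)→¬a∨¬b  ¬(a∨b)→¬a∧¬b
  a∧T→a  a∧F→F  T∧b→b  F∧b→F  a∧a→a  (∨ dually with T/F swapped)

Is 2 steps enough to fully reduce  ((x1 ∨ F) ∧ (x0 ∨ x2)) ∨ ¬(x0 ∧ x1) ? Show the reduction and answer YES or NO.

Answer: YES — reaches normal form (x1 ∧ (x0 ∨ x2)) ∨ (¬x0 ∨ ¬x1) in 2 ≤ 2 steps

Derivation:
  start: ((x1 ∨ F) ∧ (x0 ∨ x2)) ∨ ¬(x0 ∧ x1)
  step 1: (x1 ∧ (x0 ∨ x2)) ∨ ¬(x0 ∧ x1)
  step 2: (x1 ∧ (x0 ∨ x2)) ∨ (¬x0 ∨ ¬x1)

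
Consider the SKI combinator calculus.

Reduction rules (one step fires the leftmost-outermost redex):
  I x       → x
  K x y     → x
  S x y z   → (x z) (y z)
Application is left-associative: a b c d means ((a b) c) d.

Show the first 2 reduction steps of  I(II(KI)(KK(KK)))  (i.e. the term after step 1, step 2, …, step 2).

  start: I(II(KI)(KK(KK)))
  →1  II(KI)(KK(KK))
  →2  I(KI)(KK(KK))

Answer: after 2 steps: I(KI)(KK(KK))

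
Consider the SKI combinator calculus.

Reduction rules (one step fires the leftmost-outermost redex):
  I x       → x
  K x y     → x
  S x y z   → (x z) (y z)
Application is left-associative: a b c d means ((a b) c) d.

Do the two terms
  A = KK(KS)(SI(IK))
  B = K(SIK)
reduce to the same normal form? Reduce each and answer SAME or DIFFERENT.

Answer: SAME — A ⇓ K(SIK), B ⇓ K(SIK)

Derivation:
Term A:
  start: KK(KS)(SI(IK))
  →1  K(SI(IK))
  →2  K(SIK)

Term B:
  start: K(SIK)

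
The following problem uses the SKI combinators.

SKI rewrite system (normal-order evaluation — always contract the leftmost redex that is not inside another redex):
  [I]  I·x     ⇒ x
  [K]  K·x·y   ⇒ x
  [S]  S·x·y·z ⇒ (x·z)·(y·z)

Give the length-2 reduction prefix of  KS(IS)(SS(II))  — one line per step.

Answer: after 2 steps: S(SSI)

Derivation:
  start: KS(IS)(SS(II))
  →1  S(SS(II))
  →2  S(SSI)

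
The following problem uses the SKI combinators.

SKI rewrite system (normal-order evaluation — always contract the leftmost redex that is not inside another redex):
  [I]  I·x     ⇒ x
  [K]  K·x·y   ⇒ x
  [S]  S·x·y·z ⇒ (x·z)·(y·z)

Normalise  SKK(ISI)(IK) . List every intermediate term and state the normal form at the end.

  start: SKK(ISI)(IK)
  step 1: K(ISI)(K(ISI))(IK)
  step 2: ISI(IK)
  step 3: SI(IK)
  step 4: SIK

Answer: normal form = SIK  (in 4 steps)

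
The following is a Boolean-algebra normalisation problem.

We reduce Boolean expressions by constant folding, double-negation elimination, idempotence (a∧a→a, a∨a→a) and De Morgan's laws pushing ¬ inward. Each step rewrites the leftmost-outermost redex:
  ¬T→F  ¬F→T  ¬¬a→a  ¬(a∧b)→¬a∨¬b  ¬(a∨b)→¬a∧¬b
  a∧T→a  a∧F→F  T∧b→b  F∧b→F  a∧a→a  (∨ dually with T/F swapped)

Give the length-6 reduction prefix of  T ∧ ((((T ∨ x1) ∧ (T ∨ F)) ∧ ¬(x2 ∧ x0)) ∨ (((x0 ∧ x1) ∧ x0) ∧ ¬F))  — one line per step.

  start: T ∧ ((((T ∨ x1) ∧ (T ∨ F)) ∧ ¬(x2 ∧ x0)) ∨ (((x0 ∧ x1) ∧ x0) ∧ ¬F))
  [1] (((T ∨ x1) ∧ (T ∨ F)) ∧ ¬(x2 ∧ x0)) ∨ (((x0 ∧ x1) ∧ x0) ∧ ¬F)
  [2] ((T ∧ (T ∨ F)) ∧ ¬(x2 ∧ x0)) ∨ (((x0 ∧ x1) ∧ x0) ∧ ¬F)
  [3] ((T ∨ F) ∧ ¬(x2 ∧ x0)) ∨ (((x0 ∧ x1) ∧ x0) ∧ ¬F)
  [4] (T ∧ ¬(x2 ∧ x0)) ∨ (((x0 ∧ x1) ∧ x0) ∧ ¬F)
  [5] ¬(x2 ∧ x0) ∨ (((x0 ∧ x1) ∧ x0) ∧ ¬F)
  [6] (¬x2 ∨ ¬x0) ∨ (((x0 ∧ x1) ∧ x0) ∧ ¬F)

Answer: after 6 steps: (¬x2 ∨ ¬x0) ∨ (((x0 ∧ x1) ∧ x0) ∧ ¬F)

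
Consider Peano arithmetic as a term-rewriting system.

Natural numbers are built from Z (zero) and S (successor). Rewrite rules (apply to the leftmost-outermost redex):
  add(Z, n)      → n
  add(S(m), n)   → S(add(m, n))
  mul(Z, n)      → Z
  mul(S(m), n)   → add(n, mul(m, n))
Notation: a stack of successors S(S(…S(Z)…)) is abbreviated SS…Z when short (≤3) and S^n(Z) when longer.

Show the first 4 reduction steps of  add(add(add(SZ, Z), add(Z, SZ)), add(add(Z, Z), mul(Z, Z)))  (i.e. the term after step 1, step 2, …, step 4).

Answer: after 4 steps: S(add(add(Z, add(Z, SZ)), add(add(Z, Z), mul(Z, Z))))

Reduction:
  start: add(add(add(SZ, Z), add(Z, SZ)), add(add(Z, Z), mul(Z, Z)))
  [1] add(add(S(add(Z, Z)), add(Z, SZ)), add(add(Z, Z), mul(Z, Z)))
  [2] add(S(add(add(Z, Z), add(Z, SZ))), add(add(Z, Z), mul(Z, Z)))
  [3] S(add(add(add(Z, Z), add(Z, SZ)), add(add(Z, Z), mul(Z, Z))))
  [4] S(add(add(Z, add(Z, SZ)), add(add(Z, Z), mul(Z, Z))))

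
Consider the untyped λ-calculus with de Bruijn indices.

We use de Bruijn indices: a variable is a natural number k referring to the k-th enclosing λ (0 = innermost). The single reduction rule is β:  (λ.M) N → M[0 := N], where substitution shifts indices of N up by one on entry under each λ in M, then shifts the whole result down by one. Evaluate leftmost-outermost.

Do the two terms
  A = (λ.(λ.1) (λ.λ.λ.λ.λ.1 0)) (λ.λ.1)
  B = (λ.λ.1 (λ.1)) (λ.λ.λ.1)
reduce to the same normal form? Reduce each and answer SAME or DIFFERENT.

Answer: DIFFERENT — A ⇓ λ.λ.1, B ⇓ λ.λ.λ.1

Derivation:
Term A:
  start: (λ.(λ.1) (λ.λ.λ.λ.λ.1 0)) (λ.λ.1)
  step 1: (λ.λ.λ.1) (λ.λ.λ.λ.λ.1 0)
  step 2: λ.λ.1

Term B:
  start: (λ.λ.1 (λ.1)) (λ.λ.λ.1)
  step 1: λ.(λ.λ.λ.1) (λ.1)
  step 2: λ.λ.λ.1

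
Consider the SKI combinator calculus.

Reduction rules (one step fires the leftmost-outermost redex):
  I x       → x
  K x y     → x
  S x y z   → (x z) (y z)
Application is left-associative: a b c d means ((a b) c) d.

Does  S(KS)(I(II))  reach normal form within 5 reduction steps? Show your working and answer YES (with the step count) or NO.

  start: S(KS)(I(II))
  →1  S(KS)(II)
  →2  S(KS)I

Answer: YES — reaches normal form S(KS)I in 2 ≤ 5 steps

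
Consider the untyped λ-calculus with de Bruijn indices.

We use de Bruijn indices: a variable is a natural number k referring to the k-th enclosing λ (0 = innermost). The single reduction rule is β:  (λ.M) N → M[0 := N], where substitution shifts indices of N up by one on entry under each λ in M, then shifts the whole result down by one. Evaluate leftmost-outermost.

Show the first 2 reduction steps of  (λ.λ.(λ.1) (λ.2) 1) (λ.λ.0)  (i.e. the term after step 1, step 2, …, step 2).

Answer: after 2 steps: λ.0 (λ.λ.0)

Derivation:
  start: (λ.λ.(λ.1) (λ.2) 1) (λ.λ.0)
  [1] λ.(λ.1) (λ.λ.λ.0) (λ.λ.0)
  [2] λ.0 (λ.λ.0)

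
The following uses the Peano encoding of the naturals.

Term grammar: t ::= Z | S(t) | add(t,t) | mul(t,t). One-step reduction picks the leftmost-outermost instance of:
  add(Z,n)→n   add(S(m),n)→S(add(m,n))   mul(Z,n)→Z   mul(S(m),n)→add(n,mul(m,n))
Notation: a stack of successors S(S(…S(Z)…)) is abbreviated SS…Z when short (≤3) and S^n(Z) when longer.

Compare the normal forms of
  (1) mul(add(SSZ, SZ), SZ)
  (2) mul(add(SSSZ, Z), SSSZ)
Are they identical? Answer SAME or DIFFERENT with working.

Answer: DIFFERENT — A ⇓ SSSZ, B ⇓ S^9(Z)

Derivation:
Term A:
  start: mul(add(SSZ, SZ), SZ)
  →1  mul(S(add(SZ, SZ)), SZ)
  →2  add(SZ, mul(add(SZ, SZ), SZ))
  →3  S(add(Z, mul(add(SZ, SZ), SZ)))
  →4  S(mul(add(SZ, SZ), SZ))
  →5  S(mul(S(add(Z, SZ)), SZ))
  →6  S(add(SZ, mul(add(Z, SZ), SZ)))
  →7  S(S(add(Z, mul(add(Z, SZ), SZ))))
  →8  S(S(mul(add(Z, SZ), SZ)))
  →9  S(S(mul(SZ, SZ)))
  →10  S(S(add(SZ, mul(Z, SZ))))
  →11  S(S(S(add(Z, mul(Z, SZ)))))
  →12  S(S(S(mul(Z, SZ))))
  →13  SSSZ

Term B:
  start: mul(add(SSSZ, Z), SSSZ)
  →1  mul(S(add(SSZ, Z)), SSSZ)
  →2  add(SSSZ, mul(add(SSZ, Z), SSSZ))
  →3  S(add(SSZ, mul(add(SSZ, Z), SSSZ)))
  →4  S(S(add(SZ, mul(add(SSZ, Z), SSSZ))))
  →5  S(S(S(add(Z, mul(add(SSZ, Z), SSSZ)))))
  →6  S(S(S(mul(add(SSZ, Z), SSSZ))))
  →7  S(S(S(mul(S(add(SZ, Z)), SSSZ))))
  →8  S(S(S(add(SSSZ, mul(add(SZ, Z), SSSZ)))))
  →9  S(S(S(S(add(SSZ, mul(add(SZ, Z), SSSZ))))))
  →10  S(S(S(S(S(add(SZ, mul(add(SZ, Z), SSSZ)))))))
  →11  S(S(S(S(S(S(add(Z, mul(add(SZ, Z), SSSZ))))))))
  →12  S(S(S(S(S(S(mul(add(SZ, Z), SSSZ)))))))
  →13  S(S(S(S(S(S(mul(S(add(Z, Z)), SSSZ)))))))
  →14  S(S(S(S(S(S(add(SSSZ, mul(add(Z, Z), SSSZ))))))))
  →15  S(S(S(S(S(S(S(add(SSZ, mul(add(Z, Z), SSSZ)))))))))
  →16  S(S(S(S(S(S(S(S(add(SZ, mul(add(Z, Z), SSSZ))))))))))
  →17  S(S(S(S(S(S(S(S(S(add(Z, mul(add(Z, Z), SSSZ)))))))))))
  →18  S(S(S(S(S(S(S(S(S(mul(add(Z, Z), SSSZ))))))))))
  →19  S(S(S(S(S(S(S(S(S(mul(Z, SSSZ))))))))))
  →20  S^9(Z)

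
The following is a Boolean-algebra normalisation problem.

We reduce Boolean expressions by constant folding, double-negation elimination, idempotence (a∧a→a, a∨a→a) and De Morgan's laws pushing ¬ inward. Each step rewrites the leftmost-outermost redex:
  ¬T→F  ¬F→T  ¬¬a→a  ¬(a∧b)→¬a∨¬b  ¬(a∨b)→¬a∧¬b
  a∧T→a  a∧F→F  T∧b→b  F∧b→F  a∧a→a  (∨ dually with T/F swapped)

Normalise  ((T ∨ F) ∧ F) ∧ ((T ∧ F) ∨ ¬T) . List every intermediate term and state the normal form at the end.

  start: ((T ∨ F) ∧ F) ∧ ((T ∧ F) ∨ ¬T)
  [1] F ∧ ((T ∧ F) ∨ ¬T)
  [2] F

Answer: normal form = F  (in 2 steps)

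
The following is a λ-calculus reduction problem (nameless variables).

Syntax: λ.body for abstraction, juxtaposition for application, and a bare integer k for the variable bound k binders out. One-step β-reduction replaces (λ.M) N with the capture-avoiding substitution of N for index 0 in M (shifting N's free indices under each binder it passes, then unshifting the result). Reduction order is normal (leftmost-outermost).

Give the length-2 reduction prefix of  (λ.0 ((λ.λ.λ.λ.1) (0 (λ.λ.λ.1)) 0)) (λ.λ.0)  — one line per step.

Answer: after 2 steps: λ.0

Derivation:
  start: (λ.0 ((λ.λ.λ.λ.1) (0 (λ.λ.λ.1)) 0)) (λ.λ.0)
  step 1: (λ.λ.0) ((λ.λ.λ.λ.1) ((λ.λ.0) (λ.λ.λ.1)) (λ.λ.0))
  step 2: λ.0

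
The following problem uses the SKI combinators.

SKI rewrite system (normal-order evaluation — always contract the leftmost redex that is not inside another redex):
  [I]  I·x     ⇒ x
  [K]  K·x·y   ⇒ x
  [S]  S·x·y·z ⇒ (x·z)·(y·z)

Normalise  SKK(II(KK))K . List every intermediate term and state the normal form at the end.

Answer: normal form = K  (in 5 steps)

Reduction:
  start: SKK(II(KK))K
  [1] K(II(KK))(K(II(KK)))K
  [2] II(KK)K
  [3] I(KK)K
  [4] KKK
  [5] K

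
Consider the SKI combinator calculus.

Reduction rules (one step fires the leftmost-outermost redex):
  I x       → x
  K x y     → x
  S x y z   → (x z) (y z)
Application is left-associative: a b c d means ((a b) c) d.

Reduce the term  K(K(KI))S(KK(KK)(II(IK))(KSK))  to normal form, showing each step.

Answer: normal form = KI  (in 2 steps)

Reduction:
  start: K(K(KI))S(KK(KK)(II(IK))(KSK))
  →1  K(KI)(KK(KK)(II(IK))(KSK))
  →2  KI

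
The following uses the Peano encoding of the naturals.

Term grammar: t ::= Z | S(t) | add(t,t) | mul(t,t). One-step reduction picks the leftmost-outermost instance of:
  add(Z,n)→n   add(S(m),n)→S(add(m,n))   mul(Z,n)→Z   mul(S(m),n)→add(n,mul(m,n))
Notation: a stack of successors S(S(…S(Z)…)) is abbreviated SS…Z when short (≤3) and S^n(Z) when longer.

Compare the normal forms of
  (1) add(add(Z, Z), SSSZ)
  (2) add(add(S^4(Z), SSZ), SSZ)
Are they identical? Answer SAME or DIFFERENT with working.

Answer: DIFFERENT — A ⇓ SSSZ, B ⇓ S^8(Z)

Reduction:
Term A:
  start: add(add(Z, Z), SSSZ)
  [1] add(Z, SSSZ)
  [2] SSSZ

Term B:
  start: add(add(S^4(Z), SSZ), SSZ)
  [1] add(S(add(SSSZ, SSZ)), SSZ)
  [2] S(add(add(SSSZ, SSZ), SSZ))
  [3] S(add(S(add(SSZ, SSZ)), SSZ))
  [4] S(S(add(add(SSZ, SSZ), SSZ)))
  [5] S(S(add(S(add(SZ, SSZ)), SSZ)))
  [6] S(S(S(add(add(SZ, SSZ), SSZ))))
  [7] S(S(S(add(S(add(Z, SSZ)), SSZ))))
  [8] S(S(S(S(add(add(Z, SSZ), SSZ)))))
  [9] S(S(S(S(add(SSZ, SSZ)))))
  [10] S(S(S(S(S(add(SZ, SSZ))))))
  [11] S(S(S(S(S(S(add(Z, SSZ)))))))
  [12] S^8(Z)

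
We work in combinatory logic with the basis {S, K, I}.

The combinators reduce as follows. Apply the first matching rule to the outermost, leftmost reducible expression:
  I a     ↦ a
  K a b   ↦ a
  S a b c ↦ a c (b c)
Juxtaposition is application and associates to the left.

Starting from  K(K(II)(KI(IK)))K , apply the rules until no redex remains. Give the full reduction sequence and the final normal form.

  start: K(K(II)(KI(IK)))K
  [1] K(II)(KI(IK))
  [2] II
  [3] I

Answer: normal form = I  (in 3 steps)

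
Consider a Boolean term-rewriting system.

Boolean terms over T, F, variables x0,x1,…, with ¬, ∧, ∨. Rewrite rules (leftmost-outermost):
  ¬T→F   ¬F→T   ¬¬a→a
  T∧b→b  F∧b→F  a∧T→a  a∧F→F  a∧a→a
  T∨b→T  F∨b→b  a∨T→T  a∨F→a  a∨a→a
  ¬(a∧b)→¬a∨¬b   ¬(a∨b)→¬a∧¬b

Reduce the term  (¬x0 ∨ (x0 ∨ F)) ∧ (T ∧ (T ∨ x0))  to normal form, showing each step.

Answer: normal form = ¬x0 ∨ x0  (in 4 steps)

Working:
  start: (¬x0 ∨ (x0 ∨ F)) ∧ (T ∧ (T ∨ x0))
  step 1: (¬x0 ∨ x0) ∧ (T ∧ (T ∨ x0))
  step 2: (¬x0 ∨ x0) ∧ (T ∨ x0)
  step 3: (¬x0 ∨ x0) ∧ T
  step 4: ¬x0 ∨ x0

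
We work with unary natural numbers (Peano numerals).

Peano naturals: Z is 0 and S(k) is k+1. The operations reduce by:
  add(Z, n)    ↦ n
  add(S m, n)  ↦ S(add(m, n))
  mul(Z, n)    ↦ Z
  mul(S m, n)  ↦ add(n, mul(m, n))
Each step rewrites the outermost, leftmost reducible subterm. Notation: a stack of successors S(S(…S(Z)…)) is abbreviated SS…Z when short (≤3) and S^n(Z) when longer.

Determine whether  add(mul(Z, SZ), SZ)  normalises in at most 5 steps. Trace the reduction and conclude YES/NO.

  start: add(mul(Z, SZ), SZ)
  step 1: add(Z, SZ)
  step 2: SZ

Answer: YES — reaches normal form SZ in 2 ≤ 5 steps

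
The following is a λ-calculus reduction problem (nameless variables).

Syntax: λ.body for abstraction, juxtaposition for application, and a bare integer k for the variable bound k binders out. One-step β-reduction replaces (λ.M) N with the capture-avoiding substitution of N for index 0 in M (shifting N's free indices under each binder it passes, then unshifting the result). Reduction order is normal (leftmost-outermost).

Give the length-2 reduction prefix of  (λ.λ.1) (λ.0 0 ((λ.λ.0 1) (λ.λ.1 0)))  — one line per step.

Answer: after 2 steps: λ.λ.0 0 (λ.0 (λ.λ.1 0))

Reduction:
  start: (λ.λ.1) (λ.0 0 ((λ.λ.0 1) (λ.λ.1 0)))
  [1] λ.λ.0 0 ((λ.λ.0 1) (λ.λ.1 0))
  [2] λ.λ.0 0 (λ.0 (λ.λ.1 0))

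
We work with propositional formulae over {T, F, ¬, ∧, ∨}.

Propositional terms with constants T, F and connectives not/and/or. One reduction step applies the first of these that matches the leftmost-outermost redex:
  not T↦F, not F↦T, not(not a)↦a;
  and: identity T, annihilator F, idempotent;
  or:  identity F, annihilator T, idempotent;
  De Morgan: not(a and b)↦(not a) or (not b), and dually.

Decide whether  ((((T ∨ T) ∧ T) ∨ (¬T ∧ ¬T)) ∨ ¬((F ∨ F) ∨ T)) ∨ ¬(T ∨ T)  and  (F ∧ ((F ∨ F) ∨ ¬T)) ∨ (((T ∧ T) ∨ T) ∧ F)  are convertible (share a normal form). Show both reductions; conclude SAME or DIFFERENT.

Answer: DIFFERENT — A ⇓ T, B ⇓ F

Derivation:
Term A:
  start: ((((T ∨ T) ∧ T) ∨ (¬T ∧ ¬T)) ∨ ¬((F ∨ F) ∨ T)) ∨ ¬(T ∨ T)
  step 1: (((T ∨ T) ∨ (¬T ∧ ¬T)) ∨ ¬((F ∨ F) ∨ T)) ∨ ¬(T ∨ T)
  step 2: ((T ∨ (¬T ∧ ¬T)) ∨ ¬((F ∨ F) ∨ T)) ∨ ¬(T ∨ T)
  step 3: (T ∨ ¬((F ∨ F) ∨ T)) ∨ ¬(T ∨ T)
  step 4: T ∨ ¬(T ∨ T)
  step 5: T

Term B:
  start: (F ∧ ((F ∨ F) ∨ ¬T)) ∨ (((T ∧ T) ∨ T) ∧ F)
  step 1: F ∨ (((T ∧ T) ∨ T) ∧ F)
  step 2: ((T ∧ T) ∨ T) ∧ F
  step 3: F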